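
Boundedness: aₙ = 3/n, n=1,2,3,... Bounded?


a₁ = 3, a₂ = 3/2, a₃ = 3/3, ...
0 < aₙ ≤ 3 for all n ≥ 1
Lower bound: 0, Upper bound: 3
The sequence IS bounded

Bounded (0 < aₙ ≤ 3)


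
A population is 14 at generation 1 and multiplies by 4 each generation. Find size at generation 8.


aₙ = a₁·r^(n-1)
= 14×4^7
= 14×16384
= 229376

a_8 = 229376


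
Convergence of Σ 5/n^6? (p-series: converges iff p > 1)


p-series test: Σ c/n^p converges if p > 1, diverges if p ≤ 1 (constant c > 0 doesn't affect convergence).
p = 6
6 > 1 → CONVERGES

Converges (p = 6 > 1)


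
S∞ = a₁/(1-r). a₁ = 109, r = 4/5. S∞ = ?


S∞ = a₁/(1-r) = 109/(1 - 4/5)
= 109/(1/5)
= 545

S∞ = 545


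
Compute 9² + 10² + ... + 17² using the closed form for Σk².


Σₖ₌9^17 k² = Σₖ₌₁^17 k² − Σₖ₌₁^8 k²
= 17·18·35/6 − 8·9·17/6
= 1785 − 204 = 1581

Σk² = 1581


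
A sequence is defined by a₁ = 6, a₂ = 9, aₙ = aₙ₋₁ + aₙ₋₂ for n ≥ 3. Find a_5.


Computing iteratively: 6, 9, 15, 24, 39
a_5 = 39

a_5 = 39


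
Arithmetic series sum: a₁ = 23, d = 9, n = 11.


aₙ = 23 + (11-1)×9 = 113
Sₙ = n(a₁+aₙ)/2 = 11×(23+113)/2
= 11×136/2 = 748

S_11 = 748


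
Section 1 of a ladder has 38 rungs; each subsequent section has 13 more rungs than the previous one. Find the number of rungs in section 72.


aₙ = a₁ + (n-1)d
= 38 + (72-1)×13
= 38 + 923
= 961

a_72 = 961


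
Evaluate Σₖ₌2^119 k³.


Σₖ₌2^119 k³ = [119·120/2]² − [1·2/2]²
= 50979600 − 1 = 50979599

Σk³ = 50979599


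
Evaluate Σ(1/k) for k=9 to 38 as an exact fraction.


Σₖ₌9^38 1/k = 1/9 + 1/10 + 1/11 + ... + 1/38
= 104780081036899/69388720221600
≈ 1.51

Sum = 104780081036899/69388720221600 ≈ 1.51


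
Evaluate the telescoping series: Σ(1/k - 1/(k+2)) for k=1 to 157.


Telescoping with gap 2: two head and two tail terms survive.
= (1 + 1/2) - (1/158 + 1/159)
= 3/2 - 1/158 - 1/159 = 18683/12561

Sum = 18683/12561


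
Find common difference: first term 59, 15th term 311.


d = (aₙ - a₁)/(n-1)
= (311 - 59)/(15-1)
= 252/14 = 18

d = 18


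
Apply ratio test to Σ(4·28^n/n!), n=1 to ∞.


aₙ = 4·28^n/n!
a_{n+1}/aₙ = 28^(n+1)/(n+1)! × n!/28^n  (constant 4 cancels)
= 28/(n+1)
L = lim(n→∞) 28/(n+1) = 0
L < 1 → series CONVERGES

Converges (ratio test: L = 0 < 1)


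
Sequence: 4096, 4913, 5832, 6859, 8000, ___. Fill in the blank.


Pattern: perfect cubes: n³
Terms: 4096, 4913, 5832, 6859, 8000
Next term = 9261

Next term = 9261


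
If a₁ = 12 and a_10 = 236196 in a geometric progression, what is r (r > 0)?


r^(n-1) = aₙ/a₁
r^9 = 236196/12 = 19683
r = 19683^(1/9)
= 3

r = 3


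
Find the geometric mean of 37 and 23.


GM = √(37×23) = √851 = 29.1719

GM = 29.1719


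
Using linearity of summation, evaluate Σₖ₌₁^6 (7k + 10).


Σ(7k+10) = 7·Σk + 10·n
= 7·21 + 10·6
= 147 + 60 = 207

Σ = 207


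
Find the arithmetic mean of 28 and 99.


AM = (28 + 99)/2 = 127/2 = 63.5

AM = 63.5


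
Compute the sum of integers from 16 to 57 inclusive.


Σₖ₌16^57 k = Σₖ₌₁^57 k − Σₖ₌₁^15 k
= 57·58/2 − 15·16/2
= 1653 − 120 = 1533

Σk = 1533


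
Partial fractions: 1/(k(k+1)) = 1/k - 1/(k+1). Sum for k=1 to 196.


1/(k(k+1)) = 1/k - 1/(k+1) (partial fractions)
Telescoping: Σ = 1 - 1/197 = 196/197

Sum = 196/197


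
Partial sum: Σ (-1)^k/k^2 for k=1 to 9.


S = -1 + 1/4 - 1/9 + 1/16 - 1/25 + 1/36 - 1/49 + 1/64 ± ...
= -0.828
(Full series converges to -π²/12 ≈ -0.8225)

S_9 = -0.828


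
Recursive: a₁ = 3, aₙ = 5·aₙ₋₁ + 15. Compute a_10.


Computing step by step:
a_1 = 3
a_2 = 30
a_3 = 165
a_4 = 840
a_5 = 4215
a_6 = 21090
a_7 = 105465
a_8 = 527340
a_9 = 2636715
a_10 = 13183590


a_10 = 13183590


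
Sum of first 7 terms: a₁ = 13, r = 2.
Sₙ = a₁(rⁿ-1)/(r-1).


Sₙ = 13×(2^7 - 1)/(2 - 1)
= 13×(128 - 1)/1
= 13×127/1
= 1651

S_7 = 1651


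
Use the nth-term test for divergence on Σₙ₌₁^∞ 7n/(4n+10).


lim(n→∞) 7n/(4n+10) = 7/4 = 7/4  (divide numerator and denominator by n)
lim aₙ = 7/4 ≠ 0 → series DIVERGES

Diverges (lim aₙ = 7/4 ≠ 0)


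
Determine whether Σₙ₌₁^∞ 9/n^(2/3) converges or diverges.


p-series test: Σ c/n^p converges if p > 1, diverges if p ≤ 1 (constant c > 0 doesn't affect convergence).
p = 2/3
2/3 ≤ 1 → DIVERGES

Diverges (p = 2/3 ≤ 1)


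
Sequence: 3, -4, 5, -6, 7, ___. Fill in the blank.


Pattern: alternating sign, magnitude arithmetic (d=1)
Terms: 3, -4, 5, -6, 7
Next term = -8

Next term = -8


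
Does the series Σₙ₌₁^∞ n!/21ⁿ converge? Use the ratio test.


aₙ = n!/21^n
a_{n+1}/aₙ = (n+1)!/21^(n+1) × 21^n/n!
= (n+1)/21
L = lim(n→∞) (n+1)/21 = ∞
L > 1 → series DIVERGES

Diverges (ratio test: L = ∞ > 1)


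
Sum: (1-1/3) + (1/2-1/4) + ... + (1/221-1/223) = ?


Telescoping with gap 2: two head and two tail terms survive.
= (1 + 1/2) - (1/222 + 1/223)
= 3/2 - 1/222 - 1/223 = 36907/24753

Sum = 36907/24753


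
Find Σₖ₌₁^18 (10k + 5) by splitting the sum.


Σ(10k+5) = 10·Σk + 5·n
= 10·171 + 5·18
= 1710 + 90 = 1800

Σ = 1800


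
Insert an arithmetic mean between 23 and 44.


AM = (23 + 44)/2 = 67/2 = 33.5

AM = 33.5


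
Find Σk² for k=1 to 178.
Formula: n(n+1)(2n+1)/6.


n = 178
n(n+1)(2n+1)/6 = 178×179×357/6
= 11374734/6 = 1895789

Σk² = 1895789


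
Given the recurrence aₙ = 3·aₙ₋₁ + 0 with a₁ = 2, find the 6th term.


Computing step by step:
a_1 = 2
a_2 = 6
a_3 = 18
a_4 = 54
a_5 = 162
a_6 = 486


a_6 = 486


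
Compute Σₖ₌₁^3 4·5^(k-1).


Sₙ = 4×(5^3 - 1)/(5 - 1)
= 4×(125 - 1)/4
= 4×124/4
= 124

S_3 = 124


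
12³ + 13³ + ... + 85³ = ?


Σₖ₌12^85 k³ = [85·86/2]² − [11·12/2]²
= 13359025 − 4356 = 13354669

Σk³ = 13354669


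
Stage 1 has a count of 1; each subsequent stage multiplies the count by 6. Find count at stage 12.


aₙ = a₁·r^(n-1)
= 1×6^11
= 1×362797056
= 362797056

a_12 = 362797056


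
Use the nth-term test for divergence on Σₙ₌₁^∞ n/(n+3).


lim(n→∞) n/(n+3) = 1/1 = 1  (divide numerator and denominator by n)
lim aₙ = 1 ≠ 0 → series DIVERGES

Diverges (lim aₙ = 1 ≠ 0)


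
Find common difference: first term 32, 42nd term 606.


d = (aₙ - a₁)/(n-1)
= (606 - 32)/(42-1)
= 574/41 = 14

d = 14


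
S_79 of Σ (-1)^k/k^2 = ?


S = -1 + 1/4 - 1/9 + 1/16 - 1/25 + 1/36 - 1/49 + 1/64 ± ...
= -0.8225
(Full series converges to -π²/12 ≈ -0.8225)

S_79 = -0.8225


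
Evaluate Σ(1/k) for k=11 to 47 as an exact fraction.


Σₖ₌11^47 1/k = 1/11 + 1/12 + 1/13 + ... + 1/47
= 668063497598133037223/442720643463713815200
≈ 1.509

Sum = 668063497598133037223/442720643463713815200 ≈ 1.509


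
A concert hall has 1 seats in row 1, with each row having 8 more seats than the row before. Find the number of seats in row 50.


aₙ = a₁ + (n-1)d
= 1 + (50-1)×8
= 1 + 392
= 393

a_50 = 393


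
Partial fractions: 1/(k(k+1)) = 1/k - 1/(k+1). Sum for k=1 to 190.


1/(k(k+1)) = 1/k - 1/(k+1) (partial fractions)
Telescoping: Σ = 1 - 1/191 = 190/191

Sum = 190/191


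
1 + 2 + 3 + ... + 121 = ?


n(n+1)/2 = 121×122/2 = 14762/2 = 7381

Σk = 7381


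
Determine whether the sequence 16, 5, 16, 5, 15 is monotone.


Differences: -11, 11, -11, 10
Difference at position 2 is +11 (> 0) but position 1 is -11 (< 0) — sequence both rises and falls
→ NOT monotonic

Not monotonic


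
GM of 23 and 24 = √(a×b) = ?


GM = √(23×24) = √552 = 23.4947

GM = 23.4947


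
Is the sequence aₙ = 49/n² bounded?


a₁ = 49, a₂ = 49/4, a₃ = 49/9, ...
0 < aₙ ≤ 49 for all n ≥ 1
The sequence IS bounded

Bounded (0 < aₙ ≤ 49)


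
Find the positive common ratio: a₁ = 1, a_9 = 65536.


r^(n-1) = aₙ/a₁
r^8 = 65536/1 = 65536
r = 65536^(1/8)
= ±4; taking r > 0 gives r = 4

r = 4


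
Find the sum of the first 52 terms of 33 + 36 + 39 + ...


aₙ = 33 + (52-1)×3 = 186
Sₙ = n(a₁+aₙ)/2 = 52×(33+186)/2
= 52×219/2 = 5694

S_52 = 5694


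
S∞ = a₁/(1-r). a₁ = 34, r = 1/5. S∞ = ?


S∞ = a₁/(1-r) = 34/(1 - 1/5)
= 34/(4/5)
= 85/2

S∞ = 85/2


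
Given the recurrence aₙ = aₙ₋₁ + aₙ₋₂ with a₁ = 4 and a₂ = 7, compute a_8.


Computing iteratively: 4, 7, 11, 18, 29, 47, 76, 123
a_8 = 123

a_8 = 123


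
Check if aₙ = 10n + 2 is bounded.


aₙ = 10n + 2 → as n→∞, aₙ→∞
No finite upper bound exists
The sequence is UNBOUNDED

Unbounded (aₙ → ∞ as n → ∞)


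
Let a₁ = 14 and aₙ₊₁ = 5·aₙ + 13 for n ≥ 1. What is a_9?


Computing step by step:
a_1 = 14
a_2 = 83
a_3 = 428
a_4 = 2153
a_5 = 10778
a_6 = 53903
a_7 = 269528
a_8 = 1347653
a_9 = 6738278


a_9 = 6738278


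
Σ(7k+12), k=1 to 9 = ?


Σ(7k+12) = 7·Σk + 12·n
= 7·45 + 12·9
= 315 + 108 = 423

Σ = 423


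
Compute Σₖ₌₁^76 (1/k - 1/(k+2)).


Telescoping with gap 2: two head and two tail terms survive.
= (1 + 1/2) - (1/77 + 1/78)
= 3/2 - 1/77 - 1/78 = 4427/3003

Sum = 4427/3003


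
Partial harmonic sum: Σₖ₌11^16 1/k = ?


Σₖ₌11^16 1/k = 1/11 + 1/12 + 1/13 + 1/14 + 1/15 + 1/16
= 36177/80080
≈ 0.4518

Sum = 36177/80080 ≈ 0.4518


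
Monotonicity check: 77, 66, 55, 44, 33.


Differences: -11, -11, -11, -11
All differences < 0 → strictly DECREASING

Monotonically decreasing


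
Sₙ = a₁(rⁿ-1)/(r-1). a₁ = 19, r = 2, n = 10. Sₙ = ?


Sₙ = 19×(2^10 - 1)/(2 - 1)
= 19×(1024 - 1)/1
= 19×1023/1
= 19437

S_10 = 19437


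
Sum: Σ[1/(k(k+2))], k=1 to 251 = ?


1/(k(k+2)) = (1/2)·(1/k - 1/(k+2)) (partial fractions)
Telescoping: Σ = (1/2)·(1 + 1/2 - 1/252 - 1/253) = 95129/127512

Sum = 95129/127512


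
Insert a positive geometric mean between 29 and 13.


GM = √(29×13) = √377 = 19.4165

GM = 19.4165


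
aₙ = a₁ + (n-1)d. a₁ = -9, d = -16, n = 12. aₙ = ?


aₙ = a₁ + (n-1)d
= -9 + (12-1)×-16
= -9 - 176
= -185

a_12 = -185


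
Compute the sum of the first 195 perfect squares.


n = 195
n(n+1)(2n+1)/6 = 195×196×391/6
= 14944020/6 = 2490670

Σk² = 2490670


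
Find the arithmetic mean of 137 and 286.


AM = (137 + 286)/2 = 423/2 = 211.5

AM = 211.5


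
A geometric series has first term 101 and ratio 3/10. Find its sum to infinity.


S∞ = a₁/(1-r) = 101/(1 - 3/10)
= 101/(7/10)
= 1010/7

S∞ = 1010/7


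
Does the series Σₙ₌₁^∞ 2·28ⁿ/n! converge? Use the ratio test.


aₙ = 2·28^n/n!
a_{n+1}/aₙ = 28^(n+1)/(n+1)! × n!/28^n  (constant 2 cancels)
= 28/(n+1)
L = lim(n→∞) 28/(n+1) = 0
L < 1 → series CONVERGES

Converges (ratio test: L = 0 < 1)


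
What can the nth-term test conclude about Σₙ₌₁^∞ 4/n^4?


lim(n→∞) 4/n^4 = 0
lim aₙ = 0 → nth-term test is INCONCLUSIVE
(Need other tests; this is actually a convergent p-series with p=4 > 1)

Inconclusive (lim aₙ = 0; need another test)


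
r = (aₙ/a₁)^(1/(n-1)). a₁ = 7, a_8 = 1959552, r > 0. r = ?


r^(n-1) = aₙ/a₁
r^7 = 1959552/7 = 279936
r = 279936^(1/7)
= 6

r = 6


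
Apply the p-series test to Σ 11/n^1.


p-series test: Σ c/n^p converges if p > 1, diverges if p ≤ 1 (constant c > 0 doesn't affect convergence).
p = 1
1 ≤ 1 → DIVERGES

Diverges (p = 1 ≤ 1)


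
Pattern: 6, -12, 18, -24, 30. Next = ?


Pattern: alternating sign, magnitude arithmetic (d=6)
Terms: 6, -12, 18, -24, 30
Next term = -36

Next term = -36


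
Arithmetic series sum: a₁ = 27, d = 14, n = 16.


aₙ = 27 + (16-1)×14 = 237
Sₙ = n(a₁+aₙ)/2 = 16×(27+237)/2
= 16×264/2 = 2112

S_16 = 2112


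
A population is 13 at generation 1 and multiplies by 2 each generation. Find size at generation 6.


aₙ = a₁·r^(n-1)
= 13×2^5
= 13×32
= 416

a_6 = 416


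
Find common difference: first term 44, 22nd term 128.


d = (aₙ - a₁)/(n-1)
= (128 - 44)/(22-1)
= 84/21 = 4

d = 4


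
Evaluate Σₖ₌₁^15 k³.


n(n+1)/2 = 15×16/2 = 120
Σk³ = 120² = 14400

Σk³ = 14400


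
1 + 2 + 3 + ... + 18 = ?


n(n+1)/2 = 18×19/2 = 342/2 = 171

Σk = 171


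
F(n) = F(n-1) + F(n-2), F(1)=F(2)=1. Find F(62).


Fibonacci sequence: 1, 1, 2, 3, 5, 8, 13, 21, 34, 55, 89, ...
F(62) = 4052739537881

F(62) = 4052739537881


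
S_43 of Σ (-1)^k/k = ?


S = -1 + 1/2 - 1/3 + 1/4 - 1/5 + 1/6 - 1/7 + 1/8 ± ...
= -0.7046
(Full series converges to -ln(2) ≈ -0.6931)

S_43 = -0.7046


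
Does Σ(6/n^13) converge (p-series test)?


p-series test: Σ c/n^p converges if p > 1, diverges if p ≤ 1 (constant c > 0 doesn't affect convergence).
p = 13
13 > 1 → CONVERGES

Converges (p = 13 > 1)


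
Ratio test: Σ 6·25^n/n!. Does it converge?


aₙ = 6·25^n/n!
a_{n+1}/aₙ = 25^(n+1)/(n+1)! × n!/25^n  (constant 6 cancels)
= 25/(n+1)
L = lim(n→∞) 25/(n+1) = 0
L < 1 → series CONVERGES

Converges (ratio test: L = 0 < 1)


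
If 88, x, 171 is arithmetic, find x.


AM = (88 + 171)/2 = 259/2 = 129.5

AM = 129.5


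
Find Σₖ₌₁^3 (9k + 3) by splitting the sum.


Σ(9k+3) = 9·Σk + 3·n
= 9·6 + 3·3
= 54 + 9 = 63

Σ = 63


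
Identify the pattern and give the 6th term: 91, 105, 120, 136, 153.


Pattern: triangular numbers: n(n+1)/2
Terms: 91, 105, 120, 136, 153
Next term = 171

Next term = 171


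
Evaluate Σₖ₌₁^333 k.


n(n+1)/2 = 333×334/2 = 111222/2 = 55611

Σk = 55611


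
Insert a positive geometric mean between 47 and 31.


GM = √(47×31) = √1457 = 38.1707

GM = 38.1707


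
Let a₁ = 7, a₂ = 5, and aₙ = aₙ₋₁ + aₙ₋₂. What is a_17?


Computing iteratively: 7, 5, 12, 17, 29, 46, 75, 121, 196, 317, 513, 830, ...
a_17 = 9205

a_17 = 9205


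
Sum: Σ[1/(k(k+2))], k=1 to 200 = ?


1/(k(k+2)) = (1/2)·(1/k - 1/(k+2)) (partial fractions)
Telescoping: Σ = (1/2)·(1 + 1/2 - 1/201 - 1/202) = 15125/20301

Sum = 15125/20301


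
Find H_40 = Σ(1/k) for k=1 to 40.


H_40 = 1/1 + 1/2 + 1/3 + ... + 1/40
= 2078178381193813/485721041551200
≈ 4.2785

H_40 = 2078178381193813/485721041551200 ≈ 4.2785


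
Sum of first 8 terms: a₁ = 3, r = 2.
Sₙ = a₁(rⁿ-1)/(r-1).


Sₙ = 3×(2^8 - 1)/(2 - 1)
= 3×(256 - 1)/1
= 3×255/1
= 765

S_8 = 765


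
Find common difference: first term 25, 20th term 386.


d = (aₙ - a₁)/(n-1)
= (386 - 25)/(20-1)
= 361/19 = 19

d = 19


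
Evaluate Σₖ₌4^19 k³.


Σₖ₌4^19 k³ = [19·20/2]² − [3·4/2]²
= 36100 − 36 = 36064

Σk³ = 36064


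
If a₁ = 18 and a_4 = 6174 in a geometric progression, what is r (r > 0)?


r^(n-1) = aₙ/a₁
r^3 = 6174/18 = 343
r = 343^(1/3)
= 7

r = 7


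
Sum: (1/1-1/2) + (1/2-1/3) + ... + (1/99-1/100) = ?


Telescoping: adjacent terms cancel.
= 1/1 - 1/100
= 1 - 1/100 = 99/100

Sum = 99/100


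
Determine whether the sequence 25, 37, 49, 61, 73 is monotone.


Differences: 12, 12, 12, 12
All differences > 0 → strictly INCREASING

Monotonically increasing


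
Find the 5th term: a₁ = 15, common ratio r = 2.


aₙ = a₁·r^(n-1)
= 15×2^4
= 15×16
= 240

a_5 = 240


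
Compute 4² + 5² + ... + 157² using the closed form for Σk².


Σₖ₌4^157 k² = Σₖ₌₁^157 k² − Σₖ₌₁^3 k²
= 157·158·315/6 − 3·4·7/6
= 1302315 − 14 = 1302301

Σk² = 1302301


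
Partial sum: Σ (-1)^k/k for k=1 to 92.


S = -1 + 1/2 - 1/3 + 1/4 - 1/5 + 1/6 - 1/7 + 1/8 ± ...
= -0.6877
(Full series converges to -ln(2) ≈ -0.6931)

S_92 = -0.6877


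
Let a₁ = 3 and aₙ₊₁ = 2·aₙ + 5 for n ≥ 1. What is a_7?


Computing step by step:
a_1 = 3
a_2 = 11
a_3 = 27
a_4 = 59
a_5 = 123
a_6 = 251
a_7 = 507


a_7 = 507


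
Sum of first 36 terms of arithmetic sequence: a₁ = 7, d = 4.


aₙ = 7 + (36-1)×4 = 147
Sₙ = n(a₁+aₙ)/2 = 36×(7+147)/2
= 36×154/2 = 2772

S_36 = 2772


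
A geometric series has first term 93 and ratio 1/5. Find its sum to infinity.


S∞ = a₁/(1-r) = 93/(1 - 1/5)
= 93/(4/5)
= 465/4

S∞ = 465/4


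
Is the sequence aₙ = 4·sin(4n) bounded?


For all n, -1 ≤ sin(4n) ≤ 1, so -4 ≤ 4·sin(4n) ≤ 4
Lower bound: -4, Upper bound: 4
The sequence IS bounded

Bounded (-4 ≤ aₙ ≤ 4)


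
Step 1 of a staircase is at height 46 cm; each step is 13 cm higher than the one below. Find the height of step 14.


aₙ = a₁ + (n-1)d
= 46 + (14-1)×13
= 46 + 169
= 215

a_14 = 215


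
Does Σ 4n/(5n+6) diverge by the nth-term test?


lim(n→∞) 4n/(5n+6) = 4/5 = 4/5  (divide numerator and denominator by n)
lim aₙ = 4/5 ≠ 0 → series DIVERGES

Diverges (lim aₙ = 4/5 ≠ 0)


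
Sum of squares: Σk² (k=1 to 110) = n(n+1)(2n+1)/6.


n = 110
n(n+1)(2n+1)/6 = 110×111×221/6
= 2698410/6 = 449735

Σk² = 449735


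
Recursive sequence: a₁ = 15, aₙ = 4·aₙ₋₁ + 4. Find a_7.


Computing step by step:
a_1 = 15
a_2 = 64
a_3 = 260
a_4 = 1044
a_5 = 4180
a_6 = 16724
a_7 = 66900


a_7 = 66900


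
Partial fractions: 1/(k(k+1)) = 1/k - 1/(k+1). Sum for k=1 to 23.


1/(k(k+1)) = 1/k - 1/(k+1) (partial fractions)
Telescoping: Σ = 1 - 1/24 = 23/24

Sum = 23/24


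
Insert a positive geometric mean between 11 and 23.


GM = √(11×23) = √253 = 15.906

GM = 15.906


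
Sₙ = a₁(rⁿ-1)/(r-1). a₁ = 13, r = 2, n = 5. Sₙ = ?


Sₙ = 13×(2^5 - 1)/(2 - 1)
= 13×(32 - 1)/1
= 13×31/1
= 403

S_5 = 403


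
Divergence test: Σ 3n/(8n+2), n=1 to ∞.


lim(n→∞) 3n/(8n+2) = 3/8 = 3/8  (divide numerator and denominator by n)
lim aₙ = 3/8 ≠ 0 → series DIVERGES

Diverges (lim aₙ = 3/8 ≠ 0)


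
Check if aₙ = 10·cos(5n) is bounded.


For all n, -1 ≤ cos(5n) ≤ 1, so -10 ≤ 10·cos(5n) ≤ 10
Lower bound: -10, Upper bound: 10
The sequence IS bounded

Bounded (-10 ≤ aₙ ≤ 10)


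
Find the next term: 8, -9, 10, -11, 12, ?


Pattern: alternating sign, magnitude arithmetic (d=1)
Terms: 8, -9, 10, -11, 12
Next term = -13

Next term = -13


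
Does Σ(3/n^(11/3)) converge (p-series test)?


p-series test: Σ c/n^p converges if p > 1, diverges if p ≤ 1 (constant c > 0 doesn't affect convergence).
p = 11/3
11/3 > 1 → CONVERGES

Converges (p = 11/3 > 1)


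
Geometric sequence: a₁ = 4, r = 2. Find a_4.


aₙ = a₁·r^(n-1)
= 4×2^3
= 4×8
= 32

a_4 = 32


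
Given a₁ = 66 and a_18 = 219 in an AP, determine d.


d = (aₙ - a₁)/(n-1)
= (219 - 66)/(18-1)
= 153/17 = 9

d = 9


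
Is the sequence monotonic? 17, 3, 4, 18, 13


Differences: -14, 1, 14, -5
Difference at position 2 is +1 (> 0) but position 1 is -14 (< 0) — sequence both rises and falls
→ NOT monotonic

Not monotonic


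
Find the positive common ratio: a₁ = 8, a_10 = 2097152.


r^(n-1) = aₙ/a₁
r^9 = 2097152/8 = 262144
r = 262144^(1/9)
= 4

r = 4


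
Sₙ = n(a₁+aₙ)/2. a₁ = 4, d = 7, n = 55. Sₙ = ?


aₙ = 4 + (55-1)×7 = 382
Sₙ = n(a₁+aₙ)/2 = 55×(4+382)/2
= 55×386/2 = 10615

S_55 = 10615


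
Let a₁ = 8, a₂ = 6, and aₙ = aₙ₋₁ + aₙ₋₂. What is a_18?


Computing iteratively: 8, 6, 14, 20, 34, 54, 88, 142, 230, 372, 602, 974, ...
a_18 = 17478

a_18 = 17478


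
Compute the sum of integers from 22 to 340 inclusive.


Σₖ₌22^340 k = Σₖ₌₁^340 k − Σₖ₌₁^21 k
= 340·341/2 − 21·22/2
= 57970 − 231 = 57739

Σk = 57739


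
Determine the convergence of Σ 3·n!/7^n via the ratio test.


aₙ = 3·n!/7^n
a_{n+1}/aₙ = (n+1)!/7^(n+1) × 7^n/n!  (constant 3 cancels)
= (n+1)/7
L = lim(n→∞) (n+1)/7 = ∞
L > 1 → series DIVERGES

Diverges (ratio test: L = ∞ > 1)


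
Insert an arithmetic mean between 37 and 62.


AM = (37 + 62)/2 = 99/2 = 49.5

AM = 49.5


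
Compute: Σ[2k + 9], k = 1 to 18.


Σ(2k+9) = 2·Σk + 9·n
= 2·171 + 9·18
= 342 + 162 = 504

Σ = 504


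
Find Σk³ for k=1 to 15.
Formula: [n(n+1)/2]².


n(n+1)/2 = 15×16/2 = 120
Σk³ = 120² = 14400

Σk³ = 14400


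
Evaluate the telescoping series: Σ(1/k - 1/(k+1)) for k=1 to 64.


Telescoping: adjacent terms cancel.
= 1/1 - 1/65
= 1 - 1/65 = 64/65

Sum = 64/65


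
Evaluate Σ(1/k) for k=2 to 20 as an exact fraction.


Σₖ₌2^20 1/k = 1/2 + 1/3 + 1/4 + ... + 1/20
= 40315631/15519504
≈ 2.5977

Sum = 40315631/15519504 ≈ 2.5977


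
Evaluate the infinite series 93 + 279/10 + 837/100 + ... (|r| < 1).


S∞ = a₁/(1-r) = 93/(1 - 3/10)
= 93/(7/10)
= 930/7

S∞ = 930/7


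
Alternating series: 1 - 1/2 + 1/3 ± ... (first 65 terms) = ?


S = 1 - 1/2 + 1/3 - 1/4 + 1/5 - 1/6 + 1/7 - 1/8 ± ...
= 0.7008
(Full series converges to +ln(2) ≈ +0.6931)

S_65 = 0.7008


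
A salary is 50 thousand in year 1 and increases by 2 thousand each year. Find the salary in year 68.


aₙ = a₁ + (n-1)d
= 50 + (68-1)×2
= 50 + 134
= 184

a_68 = 184


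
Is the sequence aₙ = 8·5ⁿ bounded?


aₙ = 8·5ⁿ → as n→∞, aₙ→∞ (since base 5 > 1)
No finite upper bound exists
The sequence is UNBOUNDED

Unbounded (aₙ → ∞ as n → ∞)


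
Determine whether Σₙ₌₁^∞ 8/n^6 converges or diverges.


p-series test: Σ c/n^p converges if p > 1, diverges if p ≤ 1 (constant c > 0 doesn't affect convergence).
p = 6
6 > 1 → CONVERGES

Converges (p = 6 > 1)


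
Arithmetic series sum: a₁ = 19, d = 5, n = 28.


aₙ = 19 + (28-1)×5 = 154
Sₙ = n(a₁+aₙ)/2 = 28×(19+154)/2
= 28×173/2 = 2422

S_28 = 2422


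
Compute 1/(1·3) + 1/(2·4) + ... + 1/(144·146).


1/(k(k+2)) = (1/2)·(1/k - 1/(k+2)) (partial fractions)
Telescoping: Σ = (1/2)·(1 + 1/2 - 1/145 - 1/146) = 7866/10585

Sum = 7866/10585


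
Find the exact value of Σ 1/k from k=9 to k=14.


Σₖ₌9^14 1/k = 1/9 + 1/10 + 1/11 + 1/12 + 1/13 + 1/14
= 96163/180180
≈ 0.5337

Sum = 96163/180180 ≈ 0.5337


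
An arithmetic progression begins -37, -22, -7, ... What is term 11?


aₙ = a₁ + (n-1)d
= -37 + (11-1)×15
= -37 + 150
= 113

a_11 = 113


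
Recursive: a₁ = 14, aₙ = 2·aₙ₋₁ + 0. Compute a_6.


Computing step by step:
a_1 = 14
a_2 = 28
a_3 = 56
a_4 = 112
a_5 = 224
a_6 = 448


a_6 = 448


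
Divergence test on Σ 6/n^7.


lim(n→∞) 6/n^7 = 0
lim aₙ = 0 → nth-term test is INCONCLUSIVE
(Need other tests; this is actually a convergent p-series with p=7 > 1)

Inconclusive (lim aₙ = 0; need another test)


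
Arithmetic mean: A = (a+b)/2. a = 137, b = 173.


AM = (137 + 173)/2 = 310/2 = 155

AM = 155


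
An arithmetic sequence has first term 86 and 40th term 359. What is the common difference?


d = (aₙ - a₁)/(n-1)
= (359 - 86)/(40-1)
= 273/39 = 7

d = 7


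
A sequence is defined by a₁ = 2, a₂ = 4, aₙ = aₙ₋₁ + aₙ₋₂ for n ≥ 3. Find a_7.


Computing iteratively: 2, 4, 6, 10, 16, 26, 42
a_7 = 42

a_7 = 42


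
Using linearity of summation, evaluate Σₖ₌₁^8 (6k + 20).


Σ(6k+20) = 6·Σk + 20·n
= 6·36 + 20·8
= 216 + 160 = 376

Σ = 376


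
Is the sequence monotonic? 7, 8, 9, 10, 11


Differences: 1, 1, 1, 1
All differences > 0 → strictly INCREASING

Monotonically increasing


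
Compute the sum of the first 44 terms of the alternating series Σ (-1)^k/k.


S = -1 + 1/2 - 1/3 + 1/4 - 1/5 + 1/6 - 1/7 + 1/8 ± ...
= -0.6819
(Full series converges to -ln(2) ≈ -0.6931)

S_44 = -0.6819


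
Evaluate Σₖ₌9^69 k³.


Σₖ₌9^69 k³ = [69·70/2]² − [8·9/2]²
= 5832225 − 1296 = 5830929

Σk³ = 5830929


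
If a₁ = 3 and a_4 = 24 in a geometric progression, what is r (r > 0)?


r^(n-1) = aₙ/a₁
r^3 = 24/3 = 8
r = 8^(1/3)
= 2

r = 2


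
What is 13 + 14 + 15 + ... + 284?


Σₖ₌13^284 k = Σₖ₌₁^284 k − Σₖ₌₁^12 k
= 284·285/2 − 12·13/2
= 40470 − 78 = 40392

Σk = 40392


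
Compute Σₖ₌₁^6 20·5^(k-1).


Sₙ = 20×(5^6 - 1)/(5 - 1)
= 20×(15625 - 1)/4
= 20×15624/4
= 78120

S_6 = 78120


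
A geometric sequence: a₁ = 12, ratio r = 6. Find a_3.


aₙ = a₁·r^(n-1)
= 12×6^2
= 12×36
= 432

a_3 = 432


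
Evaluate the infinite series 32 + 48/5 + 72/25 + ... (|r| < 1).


S∞ = a₁/(1-r) = 32/(1 - 3/10)
= 32/(7/10)
= 320/7

S∞ = 320/7


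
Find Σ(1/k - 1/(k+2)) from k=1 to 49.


Telescoping with gap 2: two head and two tail terms survive.
= (1 + 1/2) - (1/50 + 1/51)
= 3/2 - 1/50 - 1/51 = 1862/1275

Sum = 1862/1275


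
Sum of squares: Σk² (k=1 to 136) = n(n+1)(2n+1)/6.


n = 136
n(n+1)(2n+1)/6 = 136×137×273/6
= 5086536/6 = 847756

Σk² = 847756


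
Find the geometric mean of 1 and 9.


GM = √(1×9) = √9 = 3

GM = 3


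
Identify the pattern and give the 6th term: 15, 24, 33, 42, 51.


Pattern: arithmetic (d=9)
Terms: 15, 24, 33, 42, 51
Next term = 60

Next term = 60


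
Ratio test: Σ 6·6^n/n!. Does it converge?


aₙ = 6·6^n/n!
a_{n+1}/aₙ = 6^(n+1)/(n+1)! × n!/6^n  (constant 6 cancels)
= 6/(n+1)
L = lim(n→∞) 6/(n+1) = 0
L < 1 → series CONVERGES

Converges (ratio test: L = 0 < 1)


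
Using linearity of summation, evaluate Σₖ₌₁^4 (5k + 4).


Σ(5k+4) = 5·Σk + 4·n
= 5·10 + 4·4
= 50 + 16 = 66

Σ = 66


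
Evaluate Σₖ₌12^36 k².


Σₖ₌12^36 k² = Σₖ₌₁^36 k² − Σₖ₌₁^11 k²
= 36·37·73/6 − 11·12·23/6
= 16206 − 506 = 15700

Σk² = 15700


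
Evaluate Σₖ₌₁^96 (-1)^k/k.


S = -1 + 1/2 - 1/3 + 1/4 - 1/5 + 1/6 - 1/7 + 1/8 ± ...
= -0.688
(Full series converges to -ln(2) ≈ -0.6931)

S_96 = -0.688


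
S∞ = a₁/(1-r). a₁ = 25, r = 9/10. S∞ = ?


S∞ = a₁/(1-r) = 25/(1 - 9/10)
= 25/(1/10)
= 250

S∞ = 250


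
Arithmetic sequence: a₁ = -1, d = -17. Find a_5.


aₙ = a₁ + (n-1)d
= -1 + (5-1)×-17
= -1 - 68
= -69

a_5 = -69


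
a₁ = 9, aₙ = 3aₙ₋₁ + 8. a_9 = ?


Computing step by step:
a_1 = 9
a_2 = 35
a_3 = 113
a_4 = 347
a_5 = 1049
a_6 = 3155
a_7 = 9473
a_8 = 28427
a_9 = 85289


a_9 = 85289


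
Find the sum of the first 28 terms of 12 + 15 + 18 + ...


aₙ = 12 + (28-1)×3 = 93
Sₙ = n(a₁+aₙ)/2 = 28×(12+93)/2
= 28×105/2 = 1470

S_28 = 1470


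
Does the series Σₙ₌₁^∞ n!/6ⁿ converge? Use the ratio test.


aₙ = n!/6^n
a_{n+1}/aₙ = (n+1)!/6^(n+1) × 6^n/n!
= (n+1)/6
L = lim(n→∞) (n+1)/6 = ∞
L > 1 → series DIVERGES

Diverges (ratio test: L = ∞ > 1)


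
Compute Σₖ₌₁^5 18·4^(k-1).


Sₙ = 18×(4^5 - 1)/(4 - 1)
= 18×(1024 - 1)/3
= 18×1023/3
= 6138

S_5 = 6138


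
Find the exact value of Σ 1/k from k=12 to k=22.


Σₖ₌12^22 1/k = 1/12 + 1/13 + 1/14 + ... + 1/22
= 156188887/232792560
≈ 0.6709

Sum = 156188887/232792560 ≈ 0.6709


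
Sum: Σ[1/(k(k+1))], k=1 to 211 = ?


1/(k(k+1)) = 1/k - 1/(k+1) (partial fractions)
Telescoping: Σ = 1 - 1/212 = 211/212

Sum = 211/212


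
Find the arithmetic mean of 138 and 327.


AM = (138 + 327)/2 = 465/2 = 232.5

AM = 232.5


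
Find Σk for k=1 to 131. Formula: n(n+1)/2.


n(n+1)/2 = 131×132/2 = 17292/2 = 8646

Σk = 8646


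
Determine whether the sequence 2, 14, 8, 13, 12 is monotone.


Differences: 12, -6, 5, -1
Difference at position 1 is +12 (> 0) but position 2 is -6 (< 0) — sequence both rises and falls
→ NOT monotonic

Not monotonic


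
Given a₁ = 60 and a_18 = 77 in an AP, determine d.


d = (aₙ - a₁)/(n-1)
= (77 - 60)/(18-1)
= 17/17 = 1

d = 1


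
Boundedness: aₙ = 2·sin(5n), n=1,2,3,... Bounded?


For all n, -1 ≤ sin(5n) ≤ 1, so -2 ≤ 2·sin(5n) ≤ 2
Lower bound: -2, Upper bound: 2
The sequence IS bounded

Bounded (-2 ≤ aₙ ≤ 2)


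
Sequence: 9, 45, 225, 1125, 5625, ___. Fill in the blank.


Pattern: geometric (r=5)
Terms: 9, 45, 225, 1125, 5625
Next term = 28125

Next term = 28125


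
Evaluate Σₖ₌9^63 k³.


Σₖ₌9^63 k³ = [63·64/2]² − [8·9/2]²
= 4064256 − 1296 = 4062960

Σk³ = 4062960


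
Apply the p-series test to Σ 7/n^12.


p-series test: Σ c/n^p converges if p > 1, diverges if p ≤ 1 (constant c > 0 doesn't affect convergence).
p = 12
12 > 1 → CONVERGES

Converges (p = 12 > 1)


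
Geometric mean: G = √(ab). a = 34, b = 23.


GM = √(34×23) = √782 = 27.9643

GM = 27.9643


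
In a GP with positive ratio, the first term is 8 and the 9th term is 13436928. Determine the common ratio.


r^(n-1) = aₙ/a₁
r^8 = 13436928/8 = 1679616
r = 1679616^(1/8)
= ±6; taking r > 0 gives r = 6

r = 6


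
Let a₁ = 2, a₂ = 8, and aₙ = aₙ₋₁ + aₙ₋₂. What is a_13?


Computing iteratively: 2, 8, 10, 18, 28, 46, 74, 120, 194, 314, 508, 822, ...
a_13 = 1330

a_13 = 1330


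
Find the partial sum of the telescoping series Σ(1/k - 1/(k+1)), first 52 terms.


Telescoping: adjacent terms cancel.
= 1/1 - 1/53
= 1 - 1/53 = 52/53

Sum = 52/53


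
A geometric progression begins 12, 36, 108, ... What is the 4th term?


aₙ = a₁·r^(n-1)
= 12×3^3
= 12×27
= 324

a_4 = 324


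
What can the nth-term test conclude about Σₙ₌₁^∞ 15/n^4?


lim(n→∞) 15/n^4 = 0
lim aₙ = 0 → nth-term test is INCONCLUSIVE
(Need other tests; this is actually a convergent p-series with p=4 > 1)

Inconclusive (lim aₙ = 0; need another test)


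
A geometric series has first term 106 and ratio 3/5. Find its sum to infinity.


S∞ = a₁/(1-r) = 106/(1 - 3/5)
= 106/(2/5)
= 265

S∞ = 265


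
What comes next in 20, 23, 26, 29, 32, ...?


Pattern: arithmetic (d=3)
Terms: 20, 23, 26, 29, 32
Next term = 35

Next term = 35


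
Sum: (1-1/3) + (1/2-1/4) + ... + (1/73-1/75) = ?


Telescoping with gap 2: two head and two tail terms survive.
= (1 + 1/2) - (1/74 + 1/75)
= 3/2 - 1/74 - 1/75 = 4088/2775

Sum = 4088/2775


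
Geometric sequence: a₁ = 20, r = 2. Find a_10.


aₙ = a₁·r^(n-1)
= 20×2^9
= 20×512
= 10240

a_10 = 10240


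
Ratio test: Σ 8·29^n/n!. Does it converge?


aₙ = 8·29^n/n!
a_{n+1}/aₙ = 29^(n+1)/(n+1)! × n!/29^n  (constant 8 cancels)
= 29/(n+1)
L = lim(n→∞) 29/(n+1) = 0
L < 1 → series CONVERGES

Converges (ratio test: L = 0 < 1)


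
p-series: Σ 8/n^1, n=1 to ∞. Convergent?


p-series test: Σ c/n^p converges if p > 1, diverges if p ≤ 1 (constant c > 0 doesn't affect convergence).
p = 1
1 ≤ 1 → DIVERGES

Diverges (p = 1 ≤ 1)


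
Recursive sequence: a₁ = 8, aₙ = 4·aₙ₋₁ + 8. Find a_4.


Computing step by step:
a_1 = 8
a_2 = 40
a_3 = 168
a_4 = 680


a_4 = 680


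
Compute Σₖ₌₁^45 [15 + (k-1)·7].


aₙ = 15 + (45-1)×7 = 323
Sₙ = n(a₁+aₙ)/2 = 45×(15+323)/2
= 45×338/2 = 7605

S_45 = 7605


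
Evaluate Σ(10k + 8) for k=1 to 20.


Σ(10k+8) = 10·Σk + 8·n
= 10·210 + 8·20
= 2100 + 160 = 2260

Σ = 2260


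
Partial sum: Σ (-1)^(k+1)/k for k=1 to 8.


S = 1 - 1/2 + 1/3 - 1/4 + 1/5 - 1/6 + 1/7 - 1/8
= 0.6345
(Full series converges to +ln(2) ≈ +0.6931)

S_8 = 0.6345


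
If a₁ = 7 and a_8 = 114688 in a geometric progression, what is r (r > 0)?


r^(n-1) = aₙ/a₁
r^7 = 114688/7 = 16384
r = 16384^(1/7)
= 4

r = 4


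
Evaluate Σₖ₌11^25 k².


Σₖ₌11^25 k² = Σₖ₌₁^25 k² − Σₖ₌₁^10 k²
= 25·26·51/6 − 10·11·21/6
= 5525 − 385 = 5140

Σk² = 5140


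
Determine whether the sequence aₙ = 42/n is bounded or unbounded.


a₁ = 42, a₂ = 42/2, a₃ = 42/3, ...
0 < aₙ ≤ 42 for all n ≥ 1
Lower bound: 0, Upper bound: 42
The sequence IS bounded

Bounded (0 < aₙ ≤ 42)


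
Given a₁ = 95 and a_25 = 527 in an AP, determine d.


d = (aₙ - a₁)/(n-1)
= (527 - 95)/(25-1)
= 432/24 = 18

d = 18


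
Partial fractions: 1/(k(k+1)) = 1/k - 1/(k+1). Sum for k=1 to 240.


1/(k(k+1)) = 1/k - 1/(k+1) (partial fractions)
Telescoping: Σ = 1 - 1/241 = 240/241

Sum = 240/241


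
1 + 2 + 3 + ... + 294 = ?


n(n+1)/2 = 294×295/2 = 86730/2 = 43365

Σk = 43365


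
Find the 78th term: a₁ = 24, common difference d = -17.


aₙ = a₁ + (n-1)d
= 24 + (78-1)×-17
= 24 - 1309
= -1285

a_78 = -1285


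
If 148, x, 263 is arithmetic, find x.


AM = (148 + 263)/2 = 411/2 = 205.5

AM = 205.5


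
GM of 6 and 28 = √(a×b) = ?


GM = √(6×28) = √168 = 12.9615

GM = 12.9615


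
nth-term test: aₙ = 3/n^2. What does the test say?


lim(n→∞) 3/n^2 = 0
lim aₙ = 0 → nth-term test is INCONCLUSIVE
(Need other tests; this is actually a convergent p-series with p=2 > 1)

Inconclusive (lim aₙ = 0; need another test)


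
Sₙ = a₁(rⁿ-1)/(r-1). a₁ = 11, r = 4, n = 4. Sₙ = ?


Sₙ = 11×(4^4 - 1)/(4 - 1)
= 11×(256 - 1)/3
= 11×255/3
= 935

S_4 = 935


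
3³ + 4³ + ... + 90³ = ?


Σₖ₌3^90 k³ = [90·91/2]² − [2·3/2]²
= 16769025 − 9 = 16769016

Σk³ = 16769016


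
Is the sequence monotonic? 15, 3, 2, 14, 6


Differences: -12, -1, 12, -8
Difference at position 3 is +12 (> 0) but position 1 is -12 (< 0) — sequence both rises and falls
→ NOT monotonic

Not monotonic


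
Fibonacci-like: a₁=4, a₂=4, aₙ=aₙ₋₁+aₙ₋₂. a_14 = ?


Computing iteratively: 4, 4, 8, 12, 20, 32, 52, 84, 136, 220, 356, 576, ...
a_14 = 1508

a_14 = 1508


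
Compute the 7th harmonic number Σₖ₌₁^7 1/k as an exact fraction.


H_7 = 1/1 + 1/2 + 1/3 + 1/4 + 1/5 + 1/6 + 1/7
= 363/140
≈ 2.5929

H_7 = 363/140 ≈ 2.5929


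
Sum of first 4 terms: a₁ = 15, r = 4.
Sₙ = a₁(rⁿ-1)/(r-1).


Sₙ = 15×(4^4 - 1)/(4 - 1)
= 15×(256 - 1)/3
= 15×255/3
= 1275

S_4 = 1275


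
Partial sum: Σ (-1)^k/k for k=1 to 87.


S = -1 + 1/2 - 1/3 + 1/4 - 1/5 + 1/6 - 1/7 + 1/8 ± ...
= -0.6989
(Full series converges to -ln(2) ≈ -0.6931)

S_87 = -0.6989


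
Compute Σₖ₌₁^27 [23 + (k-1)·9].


aₙ = 23 + (27-1)×9 = 257
Sₙ = n(a₁+aₙ)/2 = 27×(23+257)/2
= 27×280/2 = 3780

S_27 = 3780


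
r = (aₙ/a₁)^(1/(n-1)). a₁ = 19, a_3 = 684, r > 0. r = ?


r^(n-1) = aₙ/a₁
r^2 = 684/19 = 36
r = 36^(1/2)
= ±6; taking r > 0 gives r = 6

r = 6


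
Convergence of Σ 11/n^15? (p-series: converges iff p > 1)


p-series test: Σ c/n^p converges if p > 1, diverges if p ≤ 1 (constant c > 0 doesn't affect convergence).
p = 15
15 > 1 → CONVERGES

Converges (p = 15 > 1)


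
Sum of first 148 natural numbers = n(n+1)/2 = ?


n(n+1)/2 = 148×149/2 = 22052/2 = 11026

Σk = 11026


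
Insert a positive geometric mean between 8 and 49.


GM = √(8×49) = √392 = 19.799

GM = 19.799


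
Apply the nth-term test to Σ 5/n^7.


lim(n→∞) 5/n^7 = 0
lim aₙ = 0 → nth-term test is INCONCLUSIVE
(Need other tests; this is actually a convergent p-series with p=7 > 1)

Inconclusive (lim aₙ = 0; need another test)


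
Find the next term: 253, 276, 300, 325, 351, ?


Pattern: triangular numbers: n(n+1)/2
Terms: 253, 276, 300, 325, 351
Next term = 378

Next term = 378


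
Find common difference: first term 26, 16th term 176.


d = (aₙ - a₁)/(n-1)
= (176 - 26)/(16-1)
= 150/15 = 10

d = 10


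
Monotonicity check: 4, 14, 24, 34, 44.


Differences: 10, 10, 10, 10
All differences > 0 → strictly INCREASING

Monotonically increasing


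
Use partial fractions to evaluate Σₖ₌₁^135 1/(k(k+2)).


1/(k(k+2)) = (1/2)·(1/k - 1/(k+2)) (partial fractions)
Telescoping: Σ = (1/2)·(1 + 1/2 - 1/136 - 1/137) = 27675/37264

Sum = 27675/37264


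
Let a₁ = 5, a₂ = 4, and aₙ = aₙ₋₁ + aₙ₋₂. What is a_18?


Computing iteratively: 5, 4, 9, 13, 22, 35, 57, 92, 149, 241, 390, 631, ...
a_18 = 11323

a_18 = 11323


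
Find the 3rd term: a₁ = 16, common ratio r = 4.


aₙ = a₁·r^(n-1)
= 16×4^2
= 16×16
= 256

a_3 = 256


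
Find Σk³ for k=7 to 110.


Σₖ₌7^110 k³ = [110·111/2]² − [6·7/2]²
= 37271025 − 441 = 37270584

Σk³ = 37270584


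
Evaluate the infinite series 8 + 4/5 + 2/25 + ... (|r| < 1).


S∞ = a₁/(1-r) = 8/(1 - 1/10)
= 8/(9/10)
= 80/9

S∞ = 80/9


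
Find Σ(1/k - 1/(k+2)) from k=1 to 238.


Telescoping with gap 2: two head and two tail terms survive.
= (1 + 1/2) - (1/239 + 1/240)
= 3/2 - 1/239 - 1/240 = 85561/57360

Sum = 85561/57360


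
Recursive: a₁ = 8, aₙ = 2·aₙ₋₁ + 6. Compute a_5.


Computing step by step:
a_1 = 8
a_2 = 22
a_3 = 50
a_4 = 106
a_5 = 218


a_5 = 218


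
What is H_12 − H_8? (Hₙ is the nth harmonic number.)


Σₖ₌9^12 1/k = 1/9 + 1/10 + 1/11 + 1/12
= 763/1980
≈ 0.3854

Sum = 763/1980 ≈ 0.3854


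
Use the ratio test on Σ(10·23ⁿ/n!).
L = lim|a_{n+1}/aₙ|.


aₙ = 10·23^n/n!
a_{n+1}/aₙ = 23^(n+1)/(n+1)! × n!/23^n  (constant 10 cancels)
= 23/(n+1)
L = lim(n→∞) 23/(n+1) = 0
L < 1 → series CONVERGES

Converges (ratio test: L = 0 < 1)


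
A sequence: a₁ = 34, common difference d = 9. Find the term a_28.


aₙ = a₁ + (n-1)d
= 34 + (28-1)×9
= 34 + 243
= 277

a_28 = 277


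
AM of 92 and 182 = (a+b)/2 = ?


AM = (92 + 182)/2 = 274/2 = 137

AM = 137


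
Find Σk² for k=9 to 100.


Σₖ₌9^100 k² = Σₖ₌₁^100 k² − Σₖ₌₁^8 k²
= 100·101·201/6 − 8·9·17/6
= 338350 − 204 = 338146

Σk² = 338146


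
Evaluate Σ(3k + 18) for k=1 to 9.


Σ(3k+18) = 3·Σk + 18·n
= 3·45 + 18·9
= 135 + 162 = 297

Σ = 297


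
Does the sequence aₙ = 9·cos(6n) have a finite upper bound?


For all n, -1 ≤ cos(6n) ≤ 1, so -9 ≤ 9·cos(6n) ≤ 9
Lower bound: -9, Upper bound: 9
The sequence IS bounded

Bounded (-9 ≤ aₙ ≤ 9)


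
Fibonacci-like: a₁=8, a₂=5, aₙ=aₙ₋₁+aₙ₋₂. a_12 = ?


Computing iteratively: 8, 5, 13, 18, 31, 49, 80, 129, 209, 338, 547, 885
a_12 = 885

a_12 = 885


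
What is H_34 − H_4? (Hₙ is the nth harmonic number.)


Σₖ₌5^34 1/k = 1/5 + 1/6 + 1/7 + ... + 1/34
= 26713038089749/13127595717600
≈ 2.0349

Sum = 26713038089749/13127595717600 ≈ 2.0349


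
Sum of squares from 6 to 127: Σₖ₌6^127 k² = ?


Σₖ₌6^127 k² = Σₖ₌₁^127 k² − Σₖ₌₁^5 k²
= 127·128·255/6 − 5·6·11/6
= 690880 − 55 = 690825

Σk² = 690825


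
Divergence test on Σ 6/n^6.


lim(n→∞) 6/n^6 = 0
lim aₙ = 0 → nth-term test is INCONCLUSIVE
(Need other tests; this is actually a convergent p-series with p=6 > 1)

Inconclusive (lim aₙ = 0; need another test)


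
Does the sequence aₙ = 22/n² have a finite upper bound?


a₁ = 22, a₂ = 22/4, a₃ = 22/9, ...
0 < aₙ ≤ 22 for all n ≥ 1
The sequence IS bounded

Bounded (0 < aₙ ≤ 22)


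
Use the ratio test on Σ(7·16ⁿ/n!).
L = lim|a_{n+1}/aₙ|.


aₙ = 7·16^n/n!
a_{n+1}/aₙ = 16^(n+1)/(n+1)! × n!/16^n  (constant 7 cancels)
= 16/(n+1)
L = lim(n→∞) 16/(n+1) = 0
L < 1 → series CONVERGES

Converges (ratio test: L = 0 < 1)


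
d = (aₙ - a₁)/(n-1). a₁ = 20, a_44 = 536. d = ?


d = (aₙ - a₁)/(n-1)
= (536 - 20)/(44-1)
= 516/43 = 12

d = 12


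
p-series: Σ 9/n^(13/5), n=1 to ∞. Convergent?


p-series test: Σ c/n^p converges if p > 1, diverges if p ≤ 1 (constant c > 0 doesn't affect convergence).
p = 13/5
13/5 > 1 → CONVERGES

Converges (p = 13/5 > 1)


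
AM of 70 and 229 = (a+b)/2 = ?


AM = (70 + 229)/2 = 299/2 = 149.5

AM = 149.5
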